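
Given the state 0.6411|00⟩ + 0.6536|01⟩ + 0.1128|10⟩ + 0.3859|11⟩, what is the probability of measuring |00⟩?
0.411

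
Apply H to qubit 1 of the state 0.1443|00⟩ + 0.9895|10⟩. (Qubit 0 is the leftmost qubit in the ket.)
0.102|00⟩ + 0.102|01⟩ + 0.6997|10⟩ + 0.6997|11⟩

H on qubit 1 mixes each pair of kets that differ only in qubit 1: amplitudes (a, b) of (|…0…⟩, |…1…⟩) become ((a + b)/√2, (a − b)/√2). Kets absent from the input have amplitude 0.
(|00⟩, |01⟩): (a, b) = (0.1443, 0) → (0.102, 0.102)
(|10⟩, |11⟩): (a, b) = (0.9895, 0) → (0.6997, 0.6997)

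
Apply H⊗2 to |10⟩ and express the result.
1/2|00⟩ + 1/2|01⟩ - 1/2|10⟩ - 1/2|11⟩

H⊗2 gives amp(|y⟩) = (1/2) Σ_x (−1)^(x·y) amp(|x⟩), where x·y is the number of positions in which both x and y have a 1.
|00⟩: (1)/2 = 1/2
|01⟩: (1)/2 = 1/2
|10⟩: (-1)/2 = -1/2
|11⟩: (-1)/2 = -1/2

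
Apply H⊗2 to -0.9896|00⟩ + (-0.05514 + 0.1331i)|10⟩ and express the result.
(-0.5224 + 0.06655i)|00⟩ + (-0.5224 + 0.06655i)|01⟩ + (-0.4672 - 0.06655i)|10⟩ + (-0.4672 - 0.06655i)|11⟩

H⊗2 gives amp(|y⟩) = (1/2) Σ_x (−1)^(x·y) amp(|x⟩), where x·y is the number of positions in which both x and y have a 1.
|00⟩: (-0.9896 + (-0.05514 + 0.1331i))/2 = (-0.5224 + 0.06655i)
|01⟩: (-0.9896 + (-0.05514 + 0.1331i))/2 = (-0.5224 + 0.06655i)
|10⟩: (-0.9896 - (-0.05514 + 0.1331i))/2 = (-0.4672 - 0.06655i)
|11⟩: (-0.9896 - (-0.05514 + 0.1331i))/2 = (-0.4672 - 0.06655i)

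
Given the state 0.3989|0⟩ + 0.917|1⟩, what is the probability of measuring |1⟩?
0.8409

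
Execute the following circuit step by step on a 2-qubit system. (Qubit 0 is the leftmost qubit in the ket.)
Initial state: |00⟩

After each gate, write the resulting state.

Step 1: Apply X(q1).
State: |01⟩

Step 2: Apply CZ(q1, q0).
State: |01⟩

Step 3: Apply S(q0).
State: |01⟩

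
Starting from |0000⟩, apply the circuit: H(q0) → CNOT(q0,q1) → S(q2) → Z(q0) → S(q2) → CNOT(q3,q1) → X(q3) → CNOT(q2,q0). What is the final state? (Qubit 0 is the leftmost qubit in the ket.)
1/√2|0001⟩ - 1/√2|1101⟩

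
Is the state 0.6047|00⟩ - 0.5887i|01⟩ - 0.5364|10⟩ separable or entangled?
Entangled

Writing the state as a|00⟩ + b|01⟩ + c|10⟩ + d|11⟩, it is a product state iff ad − bc = 0.
Here (a, b, c, d) = (0.6047, -0.5887i, -0.5364, 0): ad − bc = (0.6047)(0) − (-0.5887i)(-0.5364) = -0.3158i ≠ 0, so the state is entangled.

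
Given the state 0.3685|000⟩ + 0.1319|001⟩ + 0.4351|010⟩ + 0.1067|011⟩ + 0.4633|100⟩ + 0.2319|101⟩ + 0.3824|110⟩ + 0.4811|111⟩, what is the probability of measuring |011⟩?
0.01138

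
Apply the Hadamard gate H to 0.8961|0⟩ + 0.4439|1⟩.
0.9475|0⟩ + 0.3198|1⟩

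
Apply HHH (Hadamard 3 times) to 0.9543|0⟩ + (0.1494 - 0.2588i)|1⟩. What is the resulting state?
(0.7804 - 0.183i)|0⟩ + (0.5692 + 0.183i)|1⟩

H² = I, so H^3 = H: a single Hadamard. With (a, b) = (0.9543, (0.1494 - 0.2588i)), H gives ((a + b)/√2, (a − b)/√2) = ((0.7804 - 0.183i), (0.5692 + 0.183i)).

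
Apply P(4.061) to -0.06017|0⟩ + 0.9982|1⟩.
-0.06017|0⟩ + (-0.6052 - 0.7938i)|1⟩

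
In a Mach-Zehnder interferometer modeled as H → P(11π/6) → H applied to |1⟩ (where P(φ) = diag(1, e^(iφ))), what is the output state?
(0.06699 + 0.25i)|0⟩ + (0.933 - 0.25i)|1⟩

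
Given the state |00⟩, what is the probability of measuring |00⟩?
1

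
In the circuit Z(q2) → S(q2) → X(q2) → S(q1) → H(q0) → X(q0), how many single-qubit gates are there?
6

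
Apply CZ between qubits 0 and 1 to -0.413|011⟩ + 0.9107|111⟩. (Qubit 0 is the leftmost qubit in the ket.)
-0.413|011⟩ - 0.9107|111⟩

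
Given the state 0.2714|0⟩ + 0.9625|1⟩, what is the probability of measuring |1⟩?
0.9264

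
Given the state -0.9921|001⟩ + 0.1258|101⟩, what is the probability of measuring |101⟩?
0.01583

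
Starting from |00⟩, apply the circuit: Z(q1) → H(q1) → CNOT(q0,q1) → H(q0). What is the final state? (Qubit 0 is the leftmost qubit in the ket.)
1/2|00⟩ + 1/2|01⟩ + 1/2|10⟩ + 1/2|11⟩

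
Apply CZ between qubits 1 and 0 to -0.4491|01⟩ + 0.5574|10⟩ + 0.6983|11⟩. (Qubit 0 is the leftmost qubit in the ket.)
-0.4491|01⟩ + 0.5574|10⟩ - 0.6983|11⟩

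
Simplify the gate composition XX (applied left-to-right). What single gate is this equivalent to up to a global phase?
I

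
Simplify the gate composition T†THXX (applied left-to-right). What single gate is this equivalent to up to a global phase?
H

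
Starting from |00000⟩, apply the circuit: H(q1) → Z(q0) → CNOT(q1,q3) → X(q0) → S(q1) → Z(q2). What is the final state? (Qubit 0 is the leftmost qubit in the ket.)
1/√2|10000⟩ + (1/√2)i|11010⟩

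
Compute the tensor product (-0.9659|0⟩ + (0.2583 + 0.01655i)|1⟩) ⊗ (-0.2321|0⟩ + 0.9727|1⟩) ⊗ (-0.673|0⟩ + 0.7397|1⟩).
-0.1509|000⟩ + 0.1658|001⟩ + 0.6323|010⟩ - 0.695|011⟩ + (0.04035 + 0.002585i)|100⟩ + (-0.04435 - 0.002841i)|101⟩ + (-0.1691 - 0.01083i)|110⟩ + (0.1858 + 0.01191i)|111⟩

amp(|b₁b₂…⟩) = product of the factor amplitudes for bits b₁, b₂, …; only kets whose every factor amplitude is nonzero survive.
|000⟩: (-0.9659)(-0.2321)(-0.673) = -0.1509
|001⟩: (-0.9659)(-0.2321)(0.7397) = 0.1658
|010⟩: (-0.9659)(0.9727)(-0.673) = 0.6323
|011⟩: (-0.9659)(0.9727)(0.7397) = -0.695
|100⟩: (0.2583 + 0.01655i)(-0.2321)(-0.673) = (0.04035 + 0.002585i)
|101⟩: (0.2583 + 0.01655i)(-0.2321)(0.7397) = (-0.04435 - 0.002841i)
|110⟩: (0.2583 + 0.01655i)(0.9727)(-0.673) = (-0.1691 - 0.01083i)
|111⟩: (0.2583 + 0.01655i)(0.9727)(0.7397) = (0.1858 + 0.01191i)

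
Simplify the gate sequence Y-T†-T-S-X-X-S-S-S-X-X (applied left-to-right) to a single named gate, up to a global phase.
Y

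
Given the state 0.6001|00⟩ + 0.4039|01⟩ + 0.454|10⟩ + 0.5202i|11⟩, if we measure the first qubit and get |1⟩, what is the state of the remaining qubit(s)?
0.6575|0⟩ + 0.7534i|1⟩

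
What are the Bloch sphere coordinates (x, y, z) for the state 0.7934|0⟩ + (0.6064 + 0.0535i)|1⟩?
(0.9622, 0.08489, 0.2589)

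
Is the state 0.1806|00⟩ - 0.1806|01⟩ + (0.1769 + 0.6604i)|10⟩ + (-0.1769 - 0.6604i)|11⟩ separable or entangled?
Separable

Writing the state as a|00⟩ + b|01⟩ + c|10⟩ + d|11⟩, it is a product state iff ad − bc = 0.
Here (a, b, c, d) = (0.1806, -0.1806, (0.1769 + 0.6604i), (-0.1769 - 0.6604i)): ad − bc = (0.1806)(-0.1769 - 0.6604i) − (-0.1806)(0.1769 + 0.6604i) = 0, so the state is separable.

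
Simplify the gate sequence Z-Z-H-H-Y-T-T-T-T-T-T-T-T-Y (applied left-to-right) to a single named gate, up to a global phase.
I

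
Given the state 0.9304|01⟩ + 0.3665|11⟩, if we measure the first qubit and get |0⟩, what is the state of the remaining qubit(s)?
|1⟩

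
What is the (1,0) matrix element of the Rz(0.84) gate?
0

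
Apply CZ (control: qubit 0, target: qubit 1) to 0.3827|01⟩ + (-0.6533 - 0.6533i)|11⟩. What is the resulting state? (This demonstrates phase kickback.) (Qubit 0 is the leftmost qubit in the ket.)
0.3827|01⟩ + (0.6533 + 0.6533i)|11⟩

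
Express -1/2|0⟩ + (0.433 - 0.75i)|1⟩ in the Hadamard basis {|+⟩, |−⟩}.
(-0.04738 - 0.5303i)|+⟩ + (-0.6597 + 0.5303i)|−⟩

With |ψ⟩ = α|0⟩ + β|1⟩, the Hadamard-basis coefficients are ⟨+|ψ⟩ = (α + β)/√2 and ⟨−|ψ⟩ = (α − β)/√2.
Here α = -1/2, β = (0.433 - 0.75i): (α + β)/√2 = (-0.04738 - 0.5303i), (α − β)/√2 = (-0.6597 + 0.5303i).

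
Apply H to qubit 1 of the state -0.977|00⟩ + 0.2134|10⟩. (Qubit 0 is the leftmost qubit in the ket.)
-0.6908|00⟩ - 0.6908|01⟩ + 0.1509|10⟩ + 0.1509|11⟩

H on qubit 1 mixes each pair of kets that differ only in qubit 1: amplitudes (a, b) of (|…0…⟩, |…1…⟩) become ((a + b)/√2, (a − b)/√2). Kets absent from the input have amplitude 0.
(|00⟩, |01⟩): (a, b) = (-0.977, 0) → (-0.6908, -0.6908)
(|10⟩, |11⟩): (a, b) = (0.2134, 0) → (0.1509, 0.1509)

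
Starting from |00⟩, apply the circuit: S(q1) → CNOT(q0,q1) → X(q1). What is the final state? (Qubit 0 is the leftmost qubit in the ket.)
|01⟩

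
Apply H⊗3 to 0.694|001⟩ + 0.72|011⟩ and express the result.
0.4999|000⟩ - 0.4999|001⟩ - 0.009192|010⟩ + 0.009192|011⟩ + 0.4999|100⟩ - 0.4999|101⟩ - 0.009192|110⟩ + 0.009192|111⟩

H⊗3 gives amp(|y⟩) = (1/2√2) Σ_x (−1)^(x·y) amp(|x⟩), where x·y is the number of positions in which both x and y have a 1.
|000⟩: (0.694 + 0.72)/(2√2) = 0.4999
|001⟩: (-0.694 - 0.72)/(2√2) = -0.4999
|010⟩: (0.694 - 0.72)/(2√2) = -0.009192
|011⟩: (-0.694 + 0.72)/(2√2) = 0.009192
|100⟩: (0.694 + 0.72)/(2√2) = 0.4999
|101⟩: (-0.694 - 0.72)/(2√2) = -0.4999
|110⟩: (0.694 - 0.72)/(2√2) = -0.009192
|111⟩: (-0.694 + 0.72)/(2√2) = 0.009192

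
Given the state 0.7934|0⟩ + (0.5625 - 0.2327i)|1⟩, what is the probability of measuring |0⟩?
0.6295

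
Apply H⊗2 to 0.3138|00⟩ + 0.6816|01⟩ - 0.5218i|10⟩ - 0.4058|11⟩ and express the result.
(0.2948 - 0.2609i)|00⟩ + (0.019 - 0.2609i)|01⟩ + (0.7006 + 0.2609i)|10⟩ + (-0.3868 + 0.2609i)|11⟩

H⊗2 gives amp(|y⟩) = (1/2) Σ_x (−1)^(x·y) amp(|x⟩), where x·y is the number of positions in which both x and y have a 1.
|00⟩: (0.3138 + 0.6816 - 0.5218i - 0.4058)/2 = (0.2948 - 0.2609i)
|01⟩: (0.3138 - 0.6816 - 0.5218i + 0.4058)/2 = (0.019 - 0.2609i)
|10⟩: (0.3138 + 0.6816 + 0.5218i + 0.4058)/2 = (0.7006 + 0.2609i)
|11⟩: (0.3138 - 0.6816 + 0.5218i - 0.4058)/2 = (-0.3868 + 0.2609i)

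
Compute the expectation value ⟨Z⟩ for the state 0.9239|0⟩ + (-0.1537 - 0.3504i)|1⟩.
0.7072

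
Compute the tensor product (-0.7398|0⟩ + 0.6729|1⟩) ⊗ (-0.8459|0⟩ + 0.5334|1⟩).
0.6258|00⟩ - 0.3946|01⟩ - 0.5692|10⟩ + 0.3589|11⟩

amp(|b₁b₂…⟩) = product of the factor amplitudes for bits b₁, b₂, …; only kets whose every factor amplitude is nonzero survive.
|00⟩: (-0.7398)(-0.8459) = 0.6258
|01⟩: (-0.7398)(0.5334) = -0.3946
|10⟩: (0.6729)(-0.8459) = -0.5692
|11⟩: (0.6729)(0.5334) = 0.3589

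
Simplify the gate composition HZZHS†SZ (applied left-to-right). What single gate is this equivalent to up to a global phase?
Z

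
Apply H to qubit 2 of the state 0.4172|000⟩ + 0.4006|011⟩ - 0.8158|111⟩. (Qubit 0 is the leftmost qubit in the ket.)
0.295|000⟩ + 0.295|001⟩ + 0.2833|010⟩ - 0.2833|011⟩ - 0.5769|110⟩ + 0.5769|111⟩

H on qubit 2 mixes each pair of kets that differ only in qubit 2: amplitudes (a, b) of (|…0…⟩, |…1…⟩) become ((a + b)/√2, (a − b)/√2). Kets absent from the input have amplitude 0.
(|000⟩, |001⟩): (a, b) = (0.4172, 0) → (0.295, 0.295)
(|010⟩, |011⟩): (a, b) = (0, 0.4006) → (0.2833, -0.2833)
(|110⟩, |111⟩): (a, b) = (0, -0.8158) → (-0.5769, 0.5769)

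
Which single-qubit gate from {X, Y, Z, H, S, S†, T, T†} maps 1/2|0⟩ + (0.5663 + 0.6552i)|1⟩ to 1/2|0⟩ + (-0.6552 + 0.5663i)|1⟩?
S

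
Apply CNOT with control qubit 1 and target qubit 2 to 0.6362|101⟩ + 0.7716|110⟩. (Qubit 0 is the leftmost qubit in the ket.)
0.6362|101⟩ + 0.7716|111⟩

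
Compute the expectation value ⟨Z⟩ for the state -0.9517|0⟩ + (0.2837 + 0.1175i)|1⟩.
0.8114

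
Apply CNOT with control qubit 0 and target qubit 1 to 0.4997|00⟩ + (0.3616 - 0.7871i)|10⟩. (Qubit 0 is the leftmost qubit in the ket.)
0.4997|00⟩ + (0.3616 - 0.7871i)|11⟩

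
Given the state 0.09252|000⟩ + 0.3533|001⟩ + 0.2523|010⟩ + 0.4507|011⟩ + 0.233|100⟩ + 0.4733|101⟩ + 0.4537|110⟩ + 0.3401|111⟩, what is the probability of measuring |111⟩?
0.1157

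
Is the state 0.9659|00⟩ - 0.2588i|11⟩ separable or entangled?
Entangled

Writing the state as a|00⟩ + b|01⟩ + c|10⟩ + d|11⟩, it is a product state iff ad − bc = 0.
Here (a, b, c, d) = (0.9659, 0, 0, -0.2588i): ad − bc = (0.9659)(-0.2588i) − (0)(0) = -0.25i ≠ 0, so the state is entangled.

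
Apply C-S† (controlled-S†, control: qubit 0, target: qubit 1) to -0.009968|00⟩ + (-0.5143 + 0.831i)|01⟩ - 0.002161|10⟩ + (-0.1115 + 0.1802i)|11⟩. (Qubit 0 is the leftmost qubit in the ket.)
-0.009968|00⟩ + (-0.5143 + 0.831i)|01⟩ - 0.002161|10⟩ + (0.1802 + 0.1115i)|11⟩

C-S† leaves the control-|0⟩ kets |00⟩, |01⟩ unchanged and applies S† to qubit 1 on the control-|1⟩ pair (|10⟩, |11⟩).
S† = [[1, 0], [0, -i]].
With a = amp(|10⟩) = -0.002161 and b = amp(|11⟩) = (-0.1115 + 0.1802i):
new amp(|10⟩) = (1)·a = -0.002161
new amp(|11⟩) = (-i)·b = (0.1802 + 0.1115i)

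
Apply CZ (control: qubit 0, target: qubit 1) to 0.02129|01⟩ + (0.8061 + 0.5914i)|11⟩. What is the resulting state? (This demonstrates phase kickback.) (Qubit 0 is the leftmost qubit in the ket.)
0.02129|01⟩ + (-0.8061 - 0.5914i)|11⟩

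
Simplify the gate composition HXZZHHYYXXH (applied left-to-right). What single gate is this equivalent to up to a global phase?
Z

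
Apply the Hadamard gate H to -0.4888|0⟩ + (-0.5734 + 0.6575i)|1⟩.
(-0.7511 + 0.4649i)|0⟩ + (0.05982 - 0.4649i)|1⟩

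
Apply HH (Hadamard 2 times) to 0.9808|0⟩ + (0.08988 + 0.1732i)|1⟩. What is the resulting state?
0.9808|0⟩ + (0.08988 + 0.1732i)|1⟩

H² = I, so an even number of Hadamards cancels: H^2 = I and the state is unchanged.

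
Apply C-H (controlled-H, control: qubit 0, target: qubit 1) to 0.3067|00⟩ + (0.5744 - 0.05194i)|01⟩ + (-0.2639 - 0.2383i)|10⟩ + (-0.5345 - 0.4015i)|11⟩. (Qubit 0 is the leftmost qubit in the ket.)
0.3067|00⟩ + (0.5744 - 0.05194i)|01⟩ + (-0.5646 - 0.4524i)|10⟩ + (0.1913 + 0.1154i)|11⟩

C-H leaves the control-|0⟩ kets |00⟩, |01⟩ unchanged and applies H to qubit 1 on the control-|1⟩ pair (|10⟩, |11⟩).
H = [[1/√2, 1/√2], [1/√2, -1/√2]].
With a = amp(|10⟩) = (-0.2639 - 0.2383i) and b = amp(|11⟩) = (-0.5345 - 0.4015i):
new amp(|10⟩) = (1/√2)·a + (1/√2)·b = (-0.5646 - 0.4524i)
new amp(|11⟩) = (1/√2)·a + (-1/√2)·b = (0.1913 + 0.1154i)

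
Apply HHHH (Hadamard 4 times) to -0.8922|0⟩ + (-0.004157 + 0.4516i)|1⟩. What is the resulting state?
-0.8922|0⟩ + (-0.004157 + 0.4516i)|1⟩

H² = I, so an even number of Hadamards cancels: H^4 = I and the state is unchanged.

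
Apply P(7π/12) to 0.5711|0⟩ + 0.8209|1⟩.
0.5711|0⟩ + (-0.2125 + 0.7929i)|1⟩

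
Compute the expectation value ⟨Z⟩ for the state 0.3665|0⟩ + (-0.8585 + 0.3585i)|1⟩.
-0.7312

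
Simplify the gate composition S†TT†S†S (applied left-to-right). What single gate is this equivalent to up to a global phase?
S†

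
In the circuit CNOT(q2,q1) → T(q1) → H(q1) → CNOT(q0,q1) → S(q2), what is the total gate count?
5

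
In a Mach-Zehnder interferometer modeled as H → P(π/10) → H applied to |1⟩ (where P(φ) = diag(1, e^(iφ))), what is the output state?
(0.02447 - 0.1545i)|0⟩ + (0.9755 + 0.1545i)|1⟩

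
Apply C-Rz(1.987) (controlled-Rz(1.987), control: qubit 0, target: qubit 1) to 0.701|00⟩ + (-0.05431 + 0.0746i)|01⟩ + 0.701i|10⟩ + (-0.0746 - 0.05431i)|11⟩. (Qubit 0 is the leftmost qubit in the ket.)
0.701|00⟩ + (-0.05431 + 0.0746i)|01⟩ + (0.5874 + 0.3826i)|10⟩ + (0.004795 - 0.09215i)|11⟩

C-Rz(1.987) leaves the control-|0⟩ kets |00⟩, |01⟩ unchanged and applies Rz(1.987) to qubit 1 on the control-|1⟩ pair (|10⟩, |11⟩).
Rz(1.987) = [[e^(−iθ/2), 0], [0, e^(iθ/2)]] with e^(±iθ/2) = cos(θ/2) ± i·sin(θ/2); θ = 1.987, cos(θ/2) ≈ 0.54576, sin(θ/2) ≈ 0.837941.
With a = amp(|10⟩) = 0.701i and b = amp(|11⟩) = (-0.0746 - 0.05431i):
new amp(|10⟩) = (0.54576 - 0.837941i)·a = (0.5874 + 0.3826i)
new amp(|11⟩) = (0.54576 + 0.837941i)·b = (0.004795 - 0.09215i)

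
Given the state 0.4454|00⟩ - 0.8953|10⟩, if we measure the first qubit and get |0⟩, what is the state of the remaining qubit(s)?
|0⟩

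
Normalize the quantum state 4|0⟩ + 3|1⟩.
0.8|0⟩ + 0.6|1⟩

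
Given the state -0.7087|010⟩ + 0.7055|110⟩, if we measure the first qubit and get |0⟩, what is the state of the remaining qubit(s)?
-|10⟩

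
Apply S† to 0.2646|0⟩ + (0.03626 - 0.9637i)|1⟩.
0.2646|0⟩ + (-0.9637 - 0.03626i)|1⟩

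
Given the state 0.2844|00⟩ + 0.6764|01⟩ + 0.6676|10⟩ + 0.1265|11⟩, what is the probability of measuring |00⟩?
0.08088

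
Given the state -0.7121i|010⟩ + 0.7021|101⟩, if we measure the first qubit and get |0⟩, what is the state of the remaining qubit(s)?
-i|10⟩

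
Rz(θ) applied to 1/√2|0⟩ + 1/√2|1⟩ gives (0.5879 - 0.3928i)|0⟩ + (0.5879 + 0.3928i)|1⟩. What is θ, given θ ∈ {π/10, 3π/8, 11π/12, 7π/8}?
3π/8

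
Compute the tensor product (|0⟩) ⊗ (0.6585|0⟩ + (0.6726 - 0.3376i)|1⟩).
0.6585|00⟩ + (0.6726 - 0.3376i)|01⟩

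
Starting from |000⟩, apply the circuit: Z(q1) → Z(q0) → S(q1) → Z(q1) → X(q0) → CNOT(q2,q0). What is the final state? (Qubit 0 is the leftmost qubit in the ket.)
|100⟩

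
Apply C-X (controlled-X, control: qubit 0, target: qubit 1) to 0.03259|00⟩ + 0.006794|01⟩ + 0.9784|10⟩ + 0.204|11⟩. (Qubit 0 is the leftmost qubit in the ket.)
0.03259|00⟩ + 0.006794|01⟩ + 0.204|10⟩ + 0.9784|11⟩

C-X leaves the control-|0⟩ kets |00⟩, |01⟩ unchanged and applies X to qubit 1 on the control-|1⟩ pair (|10⟩, |11⟩).
X = [[0, 1], [1, 0]].
With a = amp(|10⟩) = 0.9784 and b = amp(|11⟩) = 0.204:
new amp(|10⟩) = (1)·b = 0.204
new amp(|11⟩) = (1)·a = 0.9784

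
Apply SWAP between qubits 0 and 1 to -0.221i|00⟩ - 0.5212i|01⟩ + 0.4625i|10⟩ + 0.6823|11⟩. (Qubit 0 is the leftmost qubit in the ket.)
-0.221i|00⟩ + 0.4625i|01⟩ - 0.5212i|10⟩ + 0.6823|11⟩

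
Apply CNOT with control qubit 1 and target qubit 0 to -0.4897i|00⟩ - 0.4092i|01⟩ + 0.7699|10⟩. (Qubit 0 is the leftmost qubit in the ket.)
-0.4897i|00⟩ + 0.7699|10⟩ - 0.4092i|11⟩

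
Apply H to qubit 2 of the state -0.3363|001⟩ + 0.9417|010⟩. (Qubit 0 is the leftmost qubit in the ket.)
-0.2378|000⟩ + 0.2378|001⟩ + 0.6659|010⟩ + 0.6659|011⟩

H on qubit 2 mixes each pair of kets that differ only in qubit 2: amplitudes (a, b) of (|…0…⟩, |…1…⟩) become ((a + b)/√2, (a − b)/√2). Kets absent from the input have amplitude 0.
(|000⟩, |001⟩): (a, b) = (0, -0.3363) → (-0.2378, 0.2378)
(|010⟩, |011⟩): (a, b) = (0.9417, 0) → (0.6659, 0.6659)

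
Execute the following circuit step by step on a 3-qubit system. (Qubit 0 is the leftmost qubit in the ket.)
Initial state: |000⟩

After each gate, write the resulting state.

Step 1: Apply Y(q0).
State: i|100⟩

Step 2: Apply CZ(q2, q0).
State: i|100⟩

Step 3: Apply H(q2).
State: (1/√2)i|100⟩ + (1/√2)i|101⟩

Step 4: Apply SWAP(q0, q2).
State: (1/√2)i|001⟩ + (1/√2)i|101⟩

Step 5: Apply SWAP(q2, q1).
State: (1/√2)i|010⟩ + (1/√2)i|110⟩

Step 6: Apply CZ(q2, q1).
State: (1/√2)i|010⟩ + (1/√2)i|110⟩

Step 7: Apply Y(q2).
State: -1/√2|011⟩ - 1/√2|111⟩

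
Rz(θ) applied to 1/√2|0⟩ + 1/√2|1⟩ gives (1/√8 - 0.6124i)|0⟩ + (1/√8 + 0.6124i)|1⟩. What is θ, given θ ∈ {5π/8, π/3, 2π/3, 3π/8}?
2π/3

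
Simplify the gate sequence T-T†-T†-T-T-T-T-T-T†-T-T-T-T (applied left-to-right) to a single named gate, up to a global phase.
T†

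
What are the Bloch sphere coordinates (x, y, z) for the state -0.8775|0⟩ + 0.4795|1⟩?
(-0.8415, 0, 0.5401)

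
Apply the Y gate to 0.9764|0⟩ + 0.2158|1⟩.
-0.2158i|0⟩ + 0.9764i|1⟩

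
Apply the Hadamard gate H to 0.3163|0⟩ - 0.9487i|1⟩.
(0.2237 - 0.6708i)|0⟩ + (0.2237 + 0.6708i)|1⟩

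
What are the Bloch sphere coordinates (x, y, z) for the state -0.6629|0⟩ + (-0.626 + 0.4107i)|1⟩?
(0.83, -0.5445, -0.1211)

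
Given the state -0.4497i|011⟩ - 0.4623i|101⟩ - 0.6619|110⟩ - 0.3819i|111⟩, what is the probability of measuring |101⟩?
0.2137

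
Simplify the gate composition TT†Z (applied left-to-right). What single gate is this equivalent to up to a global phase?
Z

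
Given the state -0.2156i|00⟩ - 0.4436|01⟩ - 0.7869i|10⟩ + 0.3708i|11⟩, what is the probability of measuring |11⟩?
0.1375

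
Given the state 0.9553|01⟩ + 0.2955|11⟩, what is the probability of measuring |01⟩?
0.9126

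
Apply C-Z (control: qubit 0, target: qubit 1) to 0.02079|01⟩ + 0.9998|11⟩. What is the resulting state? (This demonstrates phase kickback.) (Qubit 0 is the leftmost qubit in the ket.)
0.02079|01⟩ - 0.9998|11⟩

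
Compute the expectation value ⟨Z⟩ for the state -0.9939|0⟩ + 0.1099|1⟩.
0.9758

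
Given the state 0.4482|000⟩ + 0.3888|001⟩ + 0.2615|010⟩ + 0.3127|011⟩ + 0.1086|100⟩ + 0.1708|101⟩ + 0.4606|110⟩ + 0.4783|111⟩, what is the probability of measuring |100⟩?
0.01179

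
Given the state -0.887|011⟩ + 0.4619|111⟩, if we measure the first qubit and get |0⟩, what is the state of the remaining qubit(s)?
-|11⟩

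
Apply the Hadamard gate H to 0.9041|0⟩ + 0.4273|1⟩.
0.9414|0⟩ + 0.3371|1⟩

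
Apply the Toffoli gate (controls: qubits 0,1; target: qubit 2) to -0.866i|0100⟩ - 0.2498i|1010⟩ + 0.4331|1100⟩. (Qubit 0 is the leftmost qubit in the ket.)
-0.866i|0100⟩ - 0.2498i|1010⟩ + 0.4331|1110⟩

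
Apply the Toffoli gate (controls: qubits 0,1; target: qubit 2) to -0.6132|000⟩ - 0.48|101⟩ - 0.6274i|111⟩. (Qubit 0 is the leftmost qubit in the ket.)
-0.6132|000⟩ - 0.48|101⟩ - 0.6274i|110⟩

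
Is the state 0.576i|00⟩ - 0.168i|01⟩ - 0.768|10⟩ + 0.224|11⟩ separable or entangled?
Separable

Writing the state as a|00⟩ + b|01⟩ + c|10⟩ + d|11⟩, it is a product state iff ad − bc = 0.
Here (a, b, c, d) = (0.576i, -0.168i, -0.768, 0.224): ad − bc = (0.576i)(0.224) − (-0.168i)(-0.768) = 0, so the state is separable.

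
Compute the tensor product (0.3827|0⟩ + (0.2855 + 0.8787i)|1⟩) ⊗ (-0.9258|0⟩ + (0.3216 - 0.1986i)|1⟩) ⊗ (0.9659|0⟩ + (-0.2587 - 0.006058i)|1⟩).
-0.3422|000⟩ + (0.09166 + 0.002146i)|001⟩ + (0.1189 - 0.07341i)|010⟩ + (-0.0323 + 0.01892i)|011⟩ + (-0.2553 - 0.7858i)|100⟩ + (0.06345 + 0.2121i)|101⟩ + (0.2572 + 0.2182i)|110⟩ + (-0.06753 - 0.06005i)|111⟩

amp(|b₁b₂…⟩) = product of the factor amplitudes for bits b₁, b₂, …; only kets whose every factor amplitude is nonzero survive.
|000⟩: (0.3827)(-0.9258)(0.9659) = -0.3422
|001⟩: (0.3827)(-0.9258)(-0.2587 - 0.006058i) = (0.09166 + 0.002146i)
|010⟩: (0.3827)(0.3216 - 0.1986i)(0.9659) = (0.1189 - 0.07341i)
|011⟩: (0.3827)(0.3216 - 0.1986i)(-0.2587 - 0.006058i) = (-0.0323 + 0.01892i)
|100⟩: (0.2855 + 0.8787i)(-0.9258)(0.9659) = (-0.2553 - 0.7858i)
|101⟩: (0.2855 + 0.8787i)(-0.9258)(-0.2587 - 0.006058i) = (0.06345 + 0.2121i)
|110⟩: (0.2855 + 0.8787i)(0.3216 - 0.1986i)(0.9659) = (0.2572 + 0.2182i)
|111⟩: (0.2855 + 0.8787i)(0.3216 - 0.1986i)(-0.2587 - 0.006058i) = (-0.06753 - 0.06005i)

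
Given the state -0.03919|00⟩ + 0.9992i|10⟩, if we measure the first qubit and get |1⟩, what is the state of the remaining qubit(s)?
i|0⟩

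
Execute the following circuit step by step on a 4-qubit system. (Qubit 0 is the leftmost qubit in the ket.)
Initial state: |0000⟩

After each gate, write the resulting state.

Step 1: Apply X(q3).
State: |0001⟩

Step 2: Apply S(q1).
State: |0001⟩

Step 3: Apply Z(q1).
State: |0001⟩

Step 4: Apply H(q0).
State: 1/√2|0001⟩ + 1/√2|1001⟩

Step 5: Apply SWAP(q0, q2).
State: 1/√2|0001⟩ + 1/√2|0011⟩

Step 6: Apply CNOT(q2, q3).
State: 1/√2|0001⟩ + 1/√2|0010⟩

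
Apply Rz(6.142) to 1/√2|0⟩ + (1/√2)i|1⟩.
(-0.7053 - 0.04988i)|0⟩ + (-0.04988 - 0.7053i)|1⟩

Rz(6.142) = [[e^(−iθ/2), 0], [0, e^(iθ/2)]] with e^(±iθ/2) = cos(θ/2) ± i·sin(θ/2); θ = 6.142, cos(θ/2) ≈ -0.997509, sin(θ/2) ≈ 0.070534.
With a = amp(|0⟩) = 1/√2 and b = amp(|1⟩) = (1/√2)i:
new amp(|0⟩) = (-0.997509 - 0.070534i)·a = (-0.7053 - 0.04988i)
new amp(|1⟩) = (-0.997509 + 0.070534i)·b = (-0.04988 - 0.7053i)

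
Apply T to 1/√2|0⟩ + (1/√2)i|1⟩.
1/√2|0⟩ + (-1/2 + (1/2)i)|1⟩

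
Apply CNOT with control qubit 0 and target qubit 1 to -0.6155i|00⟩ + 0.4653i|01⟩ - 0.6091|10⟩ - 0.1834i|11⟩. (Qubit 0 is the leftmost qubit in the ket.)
-0.6155i|00⟩ + 0.4653i|01⟩ - 0.1834i|10⟩ - 0.6091|11⟩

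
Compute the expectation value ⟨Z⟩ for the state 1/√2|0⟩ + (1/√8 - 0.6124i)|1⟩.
-0.00003376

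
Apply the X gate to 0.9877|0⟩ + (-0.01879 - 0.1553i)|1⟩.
(-0.01879 - 0.1553i)|0⟩ + 0.9877|1⟩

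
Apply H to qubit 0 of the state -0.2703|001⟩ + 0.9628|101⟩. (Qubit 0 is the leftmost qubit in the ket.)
0.4897|001⟩ - 0.8719|101⟩

H on qubit 0 mixes each pair of kets that differ only in qubit 0: amplitudes (a, b) of (|…0…⟩, |…1…⟩) become ((a + b)/√2, (a − b)/√2). Kets absent from the input have amplitude 0.
(|001⟩, |101⟩): (a, b) = (-0.2703, 0.9628) → (0.4897, -0.8719)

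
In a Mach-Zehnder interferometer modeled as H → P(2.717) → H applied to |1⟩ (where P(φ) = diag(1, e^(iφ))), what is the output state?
(0.9556 - 0.206i)|0⟩ + (0.0444 + 0.206i)|1⟩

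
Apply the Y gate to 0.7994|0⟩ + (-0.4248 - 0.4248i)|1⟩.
(-0.4248 + 0.4248i)|0⟩ + 0.7994i|1⟩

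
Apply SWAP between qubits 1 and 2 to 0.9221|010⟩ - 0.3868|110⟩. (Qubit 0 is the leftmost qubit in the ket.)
0.9221|001⟩ - 0.3868|101⟩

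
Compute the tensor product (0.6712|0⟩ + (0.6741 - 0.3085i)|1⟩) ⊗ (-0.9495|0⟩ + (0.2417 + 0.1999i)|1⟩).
-0.6373|00⟩ + (0.1622 + 0.1342i)|01⟩ + (-0.6401 + 0.2929i)|10⟩ + (0.2246 + 0.06019i)|11⟩

amp(|b₁b₂…⟩) = product of the factor amplitudes for bits b₁, b₂, …; only kets whose every factor amplitude is nonzero survive.
|00⟩: (0.6712)(-0.9495) = -0.6373
|01⟩: (0.6712)(0.2417 + 0.1999i) = (0.1622 + 0.1342i)
|10⟩: (0.6741 - 0.3085i)(-0.9495) = (-0.6401 + 0.2929i)
|11⟩: (0.6741 - 0.3085i)(0.2417 + 0.1999i) = (0.2246 + 0.06019i)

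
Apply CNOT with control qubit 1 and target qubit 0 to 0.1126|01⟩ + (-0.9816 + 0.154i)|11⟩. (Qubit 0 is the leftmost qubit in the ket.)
(-0.9816 + 0.154i)|01⟩ + 0.1126|11⟩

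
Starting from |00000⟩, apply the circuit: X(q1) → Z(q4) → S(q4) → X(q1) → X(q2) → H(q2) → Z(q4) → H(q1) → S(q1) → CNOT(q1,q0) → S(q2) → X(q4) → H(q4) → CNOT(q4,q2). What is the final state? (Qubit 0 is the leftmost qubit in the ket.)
1/√8|00000⟩ + (1/√8)i|00001⟩ - (1/√8)i|00100⟩ - 1/√8|00101⟩ + (1/√8)i|11000⟩ - 1/√8|11001⟩ + 1/√8|11100⟩ - (1/√8)i|11101⟩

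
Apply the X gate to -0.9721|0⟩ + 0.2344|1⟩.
0.2344|0⟩ - 0.9721|1⟩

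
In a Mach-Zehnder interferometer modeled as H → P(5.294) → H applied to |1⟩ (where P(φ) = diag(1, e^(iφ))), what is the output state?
(0.2253 + 0.4178i)|0⟩ + (0.7747 - 0.4178i)|1⟩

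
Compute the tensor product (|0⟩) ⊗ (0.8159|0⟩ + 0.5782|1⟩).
0.8159|00⟩ + 0.5782|01⟩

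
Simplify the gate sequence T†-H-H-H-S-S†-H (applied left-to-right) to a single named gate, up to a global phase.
T†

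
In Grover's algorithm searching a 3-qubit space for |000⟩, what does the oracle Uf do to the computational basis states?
Uf|x⟩ = -|x⟩ if x = 000, else |x⟩ (phase flip on target)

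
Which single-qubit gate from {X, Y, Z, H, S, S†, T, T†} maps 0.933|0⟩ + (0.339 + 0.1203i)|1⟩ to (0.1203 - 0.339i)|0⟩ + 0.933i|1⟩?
Y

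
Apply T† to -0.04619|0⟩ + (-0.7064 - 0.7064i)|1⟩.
-0.04619|0⟩ - 0.999|1⟩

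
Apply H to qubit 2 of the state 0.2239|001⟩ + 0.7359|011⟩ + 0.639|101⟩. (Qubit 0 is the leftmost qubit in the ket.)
0.1583|000⟩ - 0.1583|001⟩ + 0.5204|010⟩ - 0.5204|011⟩ + 0.4518|100⟩ - 0.4518|101⟩

H on qubit 2 mixes each pair of kets that differ only in qubit 2: amplitudes (a, b) of (|…0…⟩, |…1…⟩) become ((a + b)/√2, (a − b)/√2). Kets absent from the input have amplitude 0.
(|000⟩, |001⟩): (a, b) = (0, 0.2239) → (0.1583, -0.1583)
(|010⟩, |011⟩): (a, b) = (0, 0.7359) → (0.5204, -0.5204)
(|100⟩, |101⟩): (a, b) = (0, 0.639) → (0.4518, -0.4518)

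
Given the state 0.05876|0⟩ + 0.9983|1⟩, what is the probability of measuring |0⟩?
0.003453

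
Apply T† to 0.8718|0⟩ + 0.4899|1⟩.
0.8718|0⟩ + (0.3464 - 0.3464i)|1⟩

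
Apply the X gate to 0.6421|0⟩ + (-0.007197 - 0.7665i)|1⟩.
(-0.007197 - 0.7665i)|0⟩ + 0.6421|1⟩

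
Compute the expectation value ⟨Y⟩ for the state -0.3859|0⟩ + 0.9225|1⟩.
0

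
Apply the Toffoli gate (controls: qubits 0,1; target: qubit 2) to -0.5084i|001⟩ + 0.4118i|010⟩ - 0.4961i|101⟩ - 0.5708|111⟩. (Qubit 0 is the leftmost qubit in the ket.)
-0.5084i|001⟩ + 0.4118i|010⟩ - 0.4961i|101⟩ - 0.5708|110⟩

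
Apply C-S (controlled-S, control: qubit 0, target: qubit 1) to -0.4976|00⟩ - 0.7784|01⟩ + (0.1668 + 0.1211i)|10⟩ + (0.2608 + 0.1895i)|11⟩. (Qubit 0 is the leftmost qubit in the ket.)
-0.4976|00⟩ - 0.7784|01⟩ + (0.1668 + 0.1211i)|10⟩ + (-0.1895 + 0.2608i)|11⟩

C-S leaves the control-|0⟩ kets |00⟩, |01⟩ unchanged and applies S to qubit 1 on the control-|1⟩ pair (|10⟩, |11⟩).
S = [[1, 0], [0, i]].
With a = amp(|10⟩) = (0.1668 + 0.1211i) and b = amp(|11⟩) = (0.2608 + 0.1895i):
new amp(|10⟩) = (1)·a = (0.1668 + 0.1211i)
new amp(|11⟩) = (i)·b = (-0.1895 + 0.2608i)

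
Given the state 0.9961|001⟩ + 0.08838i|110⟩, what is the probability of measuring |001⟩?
0.9922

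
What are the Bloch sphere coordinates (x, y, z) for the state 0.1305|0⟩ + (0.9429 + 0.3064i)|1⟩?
(0.2461, 0.07997, -0.9659)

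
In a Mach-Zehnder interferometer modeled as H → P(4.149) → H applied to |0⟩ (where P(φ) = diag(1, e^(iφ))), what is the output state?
(0.233 - 0.4227i)|0⟩ + (0.767 + 0.4227i)|1⟩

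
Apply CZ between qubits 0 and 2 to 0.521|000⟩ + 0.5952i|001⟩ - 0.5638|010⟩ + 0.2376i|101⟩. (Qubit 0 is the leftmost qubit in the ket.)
0.521|000⟩ + 0.5952i|001⟩ - 0.5638|010⟩ - 0.2376i|101⟩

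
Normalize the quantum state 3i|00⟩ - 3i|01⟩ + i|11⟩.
0.6882i|00⟩ - 0.6882i|01⟩ + 0.2294i|11⟩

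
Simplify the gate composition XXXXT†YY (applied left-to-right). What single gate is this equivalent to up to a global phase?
T†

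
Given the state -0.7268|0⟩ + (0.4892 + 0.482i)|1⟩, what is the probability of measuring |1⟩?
0.4716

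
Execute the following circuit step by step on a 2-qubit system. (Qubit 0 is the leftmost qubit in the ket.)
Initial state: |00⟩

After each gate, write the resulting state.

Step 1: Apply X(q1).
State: |01⟩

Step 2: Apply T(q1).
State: (1/√2 + (1/√2)i)|01⟩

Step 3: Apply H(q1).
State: (1/2 + (1/2)i)|00⟩ + (-1/2 - (1/2)i)|01⟩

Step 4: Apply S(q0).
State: (1/2 + (1/2)i)|00⟩ + (-1/2 - (1/2)i)|01⟩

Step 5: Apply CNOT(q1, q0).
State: (1/2 + (1/2)i)|00⟩ + (-1/2 - (1/2)i)|11⟩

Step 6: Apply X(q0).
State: (-1/2 - (1/2)i)|01⟩ + (1/2 + (1/2)i)|10⟩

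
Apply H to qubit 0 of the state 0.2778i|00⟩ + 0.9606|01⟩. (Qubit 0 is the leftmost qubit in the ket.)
0.1964i|00⟩ + 0.6792|01⟩ + 0.1964i|10⟩ + 0.6792|11⟩

H on qubit 0 mixes each pair of kets that differ only in qubit 0: amplitudes (a, b) of (|…0…⟩, |…1…⟩) become ((a + b)/√2, (a − b)/√2). Kets absent from the input have amplitude 0.
(|00⟩, |10⟩): (a, b) = (0.2778i, 0) → (0.1964i, 0.1964i)
(|01⟩, |11⟩): (a, b) = (0.9606, 0) → (0.6792, 0.6792)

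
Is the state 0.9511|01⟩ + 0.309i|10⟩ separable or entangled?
Entangled

Writing the state as a|00⟩ + b|01⟩ + c|10⟩ + d|11⟩, it is a product state iff ad − bc = 0.
Here (a, b, c, d) = (0, 0.9511, 0.309i, 0): ad − bc = (0)(0) − (0.9511)(0.309i) = -0.2939i ≠ 0, so the state is entangled.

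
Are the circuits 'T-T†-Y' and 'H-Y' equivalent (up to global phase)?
No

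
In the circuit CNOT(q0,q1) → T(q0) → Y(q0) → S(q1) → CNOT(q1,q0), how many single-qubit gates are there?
3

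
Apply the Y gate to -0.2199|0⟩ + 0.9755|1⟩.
-0.9755i|0⟩ - 0.2199i|1⟩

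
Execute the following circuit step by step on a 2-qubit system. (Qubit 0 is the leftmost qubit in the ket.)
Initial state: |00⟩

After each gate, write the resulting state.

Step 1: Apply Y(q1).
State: i|01⟩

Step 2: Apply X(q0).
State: i|11⟩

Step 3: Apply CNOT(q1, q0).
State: i|01⟩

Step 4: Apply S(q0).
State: i|01⟩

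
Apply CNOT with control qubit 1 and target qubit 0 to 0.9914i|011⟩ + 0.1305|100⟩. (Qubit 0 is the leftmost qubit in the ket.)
0.1305|100⟩ + 0.9914i|111⟩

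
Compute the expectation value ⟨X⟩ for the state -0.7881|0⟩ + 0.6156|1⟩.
-0.9703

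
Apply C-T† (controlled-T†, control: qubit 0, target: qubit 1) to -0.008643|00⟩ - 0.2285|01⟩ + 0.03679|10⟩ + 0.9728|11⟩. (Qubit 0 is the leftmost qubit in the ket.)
-0.008643|00⟩ - 0.2285|01⟩ + 0.03679|10⟩ + (0.6879 - 0.6879i)|11⟩

C-T† leaves the control-|0⟩ kets |00⟩, |01⟩ unchanged and applies T† to qubit 1 on the control-|1⟩ pair (|10⟩, |11⟩).
T† = [[1, 0], [0, (1/√2 - (1/√2)i)]].
With a = amp(|10⟩) = 0.03679 and b = amp(|11⟩) = 0.9728:
new amp(|10⟩) = (1)·a = 0.03679
new amp(|11⟩) = (1/√2 - (1/√2)i)·b = (0.6879 - 0.6879i)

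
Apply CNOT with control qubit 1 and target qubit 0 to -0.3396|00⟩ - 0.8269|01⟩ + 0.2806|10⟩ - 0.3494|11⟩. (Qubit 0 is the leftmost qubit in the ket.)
-0.3396|00⟩ - 0.3494|01⟩ + 0.2806|10⟩ - 0.8269|11⟩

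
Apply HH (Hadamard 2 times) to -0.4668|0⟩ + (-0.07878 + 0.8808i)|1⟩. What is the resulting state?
-0.4668|0⟩ + (-0.07878 + 0.8808i)|1⟩

H² = I, so an even number of Hadamards cancels: H^2 = I and the state is unchanged.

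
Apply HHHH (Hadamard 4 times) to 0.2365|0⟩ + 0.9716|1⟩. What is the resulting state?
0.2365|0⟩ + 0.9716|1⟩

H² = I, so an even number of Hadamards cancels: H^4 = I and the state is unchanged.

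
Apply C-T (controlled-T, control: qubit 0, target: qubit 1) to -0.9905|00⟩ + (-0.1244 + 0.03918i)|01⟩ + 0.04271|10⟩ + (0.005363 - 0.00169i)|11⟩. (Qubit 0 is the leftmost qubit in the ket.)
-0.9905|00⟩ + (-0.1244 + 0.03918i)|01⟩ + 0.04271|10⟩ + (0.004987 + 0.002597i)|11⟩

C-T leaves the control-|0⟩ kets |00⟩, |01⟩ unchanged and applies T to qubit 1 on the control-|1⟩ pair (|10⟩, |11⟩).
T = [[1, 0], [0, (1/√2 + (1/√2)i)]].
With a = amp(|10⟩) = 0.04271 and b = amp(|11⟩) = (0.005363 - 0.00169i):
new amp(|10⟩) = (1)·a = 0.04271
new amp(|11⟩) = (1/√2 + (1/√2)i)·b = (0.004987 + 0.002597i)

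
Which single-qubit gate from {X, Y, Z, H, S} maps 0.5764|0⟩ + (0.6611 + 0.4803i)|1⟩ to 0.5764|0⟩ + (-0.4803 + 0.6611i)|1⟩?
S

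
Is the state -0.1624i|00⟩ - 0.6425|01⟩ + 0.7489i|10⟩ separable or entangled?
Entangled

Writing the state as a|00⟩ + b|01⟩ + c|10⟩ + d|11⟩, it is a product state iff ad − bc = 0.
Here (a, b, c, d) = (-0.1624i, -0.6425, 0.7489i, 0): ad − bc = (-0.1624i)(0) − (-0.6425)(0.7489i) = 0.4812i ≠ 0, so the state is entangled.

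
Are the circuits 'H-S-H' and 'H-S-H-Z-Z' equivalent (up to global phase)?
Yes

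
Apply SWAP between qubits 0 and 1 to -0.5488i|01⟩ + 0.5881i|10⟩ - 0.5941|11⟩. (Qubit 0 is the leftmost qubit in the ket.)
0.5881i|01⟩ - 0.5488i|10⟩ - 0.5941|11⟩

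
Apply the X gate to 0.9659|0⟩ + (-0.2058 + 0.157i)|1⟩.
(-0.2058 + 0.157i)|0⟩ + 0.9659|1⟩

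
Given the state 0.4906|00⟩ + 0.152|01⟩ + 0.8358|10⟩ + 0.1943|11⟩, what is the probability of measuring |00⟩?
0.2407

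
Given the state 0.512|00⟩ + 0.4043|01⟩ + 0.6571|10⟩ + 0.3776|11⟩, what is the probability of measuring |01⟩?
0.1635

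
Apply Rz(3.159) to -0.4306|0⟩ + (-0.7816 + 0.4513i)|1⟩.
(0.003748 + 0.4306i)|0⟩ + (-0.4445 - 0.7855i)|1⟩

Rz(3.159) = [[e^(−iθ/2), 0], [0, e^(iθ/2)]] with e^(±iθ/2) = cos(θ/2) ± i·sin(θ/2); θ = 3.159, cos(θ/2) ≈ -0.00870356, sin(θ/2) ≈ 0.999962.
With a = amp(|0⟩) = -0.4306 and b = amp(|1⟩) = (-0.7816 + 0.4513i):
new amp(|0⟩) = (-0.00870356 - 0.999962i)·a = (0.003748 + 0.4306i)
new amp(|1⟩) = (-0.00870356 + 0.999962i)·b = (-0.4445 - 0.7855i)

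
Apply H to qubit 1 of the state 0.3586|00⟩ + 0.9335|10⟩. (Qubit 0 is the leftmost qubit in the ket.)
0.2536|00⟩ + 0.2536|01⟩ + 0.6601|10⟩ + 0.6601|11⟩

H on qubit 1 mixes each pair of kets that differ only in qubit 1: amplitudes (a, b) of (|…0…⟩, |…1…⟩) become ((a + b)/√2, (a − b)/√2). Kets absent from the input have amplitude 0.
(|00⟩, |01⟩): (a, b) = (0.3586, 0) → (0.2536, 0.2536)
(|10⟩, |11⟩): (a, b) = (0.9335, 0) → (0.6601, 0.6601)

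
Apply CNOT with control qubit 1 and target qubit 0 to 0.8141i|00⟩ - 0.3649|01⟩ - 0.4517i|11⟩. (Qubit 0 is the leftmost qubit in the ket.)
0.8141i|00⟩ - 0.4517i|01⟩ - 0.3649|11⟩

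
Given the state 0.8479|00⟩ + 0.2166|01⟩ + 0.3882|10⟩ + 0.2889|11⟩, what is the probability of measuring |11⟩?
0.08346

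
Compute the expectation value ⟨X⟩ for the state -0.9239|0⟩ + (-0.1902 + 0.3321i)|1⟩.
0.3515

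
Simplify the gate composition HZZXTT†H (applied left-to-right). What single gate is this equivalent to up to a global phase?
Z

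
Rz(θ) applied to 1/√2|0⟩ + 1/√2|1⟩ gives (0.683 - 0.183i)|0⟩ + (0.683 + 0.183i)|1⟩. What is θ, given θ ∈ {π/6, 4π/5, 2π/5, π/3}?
π/6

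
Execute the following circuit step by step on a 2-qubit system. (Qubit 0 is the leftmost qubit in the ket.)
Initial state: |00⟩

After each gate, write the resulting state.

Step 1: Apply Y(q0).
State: i|10⟩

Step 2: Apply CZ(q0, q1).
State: i|10⟩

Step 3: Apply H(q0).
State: (1/√2)i|00⟩ - (1/√2)i|10⟩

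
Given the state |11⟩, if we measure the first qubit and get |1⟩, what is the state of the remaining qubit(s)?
|1⟩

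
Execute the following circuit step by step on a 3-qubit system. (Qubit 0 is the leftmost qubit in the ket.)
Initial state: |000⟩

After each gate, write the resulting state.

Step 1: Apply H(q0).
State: 1/√2|000⟩ + 1/√2|100⟩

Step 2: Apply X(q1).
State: 1/√2|010⟩ + 1/√2|110⟩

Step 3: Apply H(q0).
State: |010⟩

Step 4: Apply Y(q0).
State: i|110⟩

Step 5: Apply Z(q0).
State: -i|110⟩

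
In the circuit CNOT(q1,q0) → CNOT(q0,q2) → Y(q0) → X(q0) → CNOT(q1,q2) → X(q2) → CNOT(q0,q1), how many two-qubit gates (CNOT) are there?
4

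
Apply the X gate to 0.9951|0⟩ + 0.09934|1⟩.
0.09934|0⟩ + 0.9951|1⟩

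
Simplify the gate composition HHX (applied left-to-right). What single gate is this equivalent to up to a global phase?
X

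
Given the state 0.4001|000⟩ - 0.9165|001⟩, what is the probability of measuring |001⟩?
0.84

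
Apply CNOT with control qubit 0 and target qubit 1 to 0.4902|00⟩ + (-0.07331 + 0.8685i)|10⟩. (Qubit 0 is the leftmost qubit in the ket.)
0.4902|00⟩ + (-0.07331 + 0.8685i)|11⟩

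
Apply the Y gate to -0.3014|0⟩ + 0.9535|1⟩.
-0.9535i|0⟩ - 0.3014i|1⟩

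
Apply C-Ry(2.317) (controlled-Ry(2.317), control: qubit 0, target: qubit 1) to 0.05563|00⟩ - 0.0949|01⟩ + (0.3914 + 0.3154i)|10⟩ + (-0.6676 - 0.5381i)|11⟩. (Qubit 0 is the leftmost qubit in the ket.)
0.05563|00⟩ - 0.0949|01⟩ + (0.7685 + 0.6194i)|10⟩ + (0.09109 + 0.07335i)|11⟩

C-Ry(2.317) leaves the control-|0⟩ kets |00⟩, |01⟩ unchanged and applies Ry(2.317) to qubit 1 on the control-|1⟩ pair (|10⟩, |11⟩).
Ry(2.317) = [[cos(θ/2), −sin(θ/2)], [sin(θ/2), cos(θ/2)]]; θ = 2.317, cos(θ/2) ≈ 0.400714, sin(θ/2) ≈ 0.916203.
With a = amp(|10⟩) = (0.3914 + 0.3154i) and b = amp(|11⟩) = (-0.6676 - 0.5381i):
new amp(|10⟩) = (0.400714)·a + (-0.916203)·b = (0.7685 + 0.6194i)
new amp(|11⟩) = (0.916203)·a + (0.400714)·b = (0.09109 + 0.07335i)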